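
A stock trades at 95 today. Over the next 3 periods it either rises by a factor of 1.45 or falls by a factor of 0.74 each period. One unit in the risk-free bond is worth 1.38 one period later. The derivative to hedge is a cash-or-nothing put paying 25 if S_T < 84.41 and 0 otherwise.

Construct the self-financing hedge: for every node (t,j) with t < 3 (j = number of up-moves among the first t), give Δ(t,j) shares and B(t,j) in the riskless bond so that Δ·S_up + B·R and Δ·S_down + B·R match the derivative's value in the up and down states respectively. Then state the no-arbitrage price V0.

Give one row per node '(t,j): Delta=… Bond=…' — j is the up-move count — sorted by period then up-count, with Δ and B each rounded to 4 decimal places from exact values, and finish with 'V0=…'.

(0,0): Delta=-0.0346 Bond=3.5455
(1,0): Delta=-0.3272 Bond=25.4607
(1,1): Delta=-0.0183 Bond=2.6432
(2,0): Delta=0.0000 Bond=18.1159
(2,1): Delta=-0.3454 Bond=36.9973
(2,2): Delta=0.0000 Bond=0.0000
V0=0.2592

Risk-neutral probability p* = (R−d)/(u−d) = (1.38−0.74)/(1.45−0.74) = 0.9014.
Terminal values V(3,·): V(3,0)=25.0000, V(3,1)=25.0000, V(3,2)=0.0000, V(3,3)=0.0000
(2,0): S=52.0220. Δ = (V_up−V_dn)/(S_up−S_dn) = (25.0000−25.0000)/(75.4319−38.4963) = 0.0000. V = [p*·25.0000 + (1−p*)·25.0000]/1.38 = 18.1159. B = V − Δ·S = 18.1159.
(2,1): S=101.9350. Δ = (V_up−V_dn)/(S_up−S_dn) = (0.0000−25.0000)/(147.8057−75.4319) = -0.3454. V = [p*·0.0000 + (1−p*)·25.0000]/1.38 = 1.7861. B = V − Δ·S = 36.9973.
(2,2): S=199.7375. Δ = (V_up−V_dn)/(S_up−S_dn) = (0.0000−0.0000)/(289.6194−147.8058) = 0.0000. V = [p*·0.0000 + (1−p*)·0.0000]/1.38 = 0.0000. B = V − Δ·S = 0.0000.
(1,0): S=70.3000. Δ = (V_up−V_dn)/(S_up−S_dn) = (1.7861−18.1159)/(101.9350−52.0220) = -0.3272. V = [p*·1.7861 + (1−p*)·18.1159]/1.38 = 2.4609. B = V − Δ·S = 25.4607.
(1,1): S=137.7500. Δ = (V_up−V_dn)/(S_up−S_dn) = (0.0000−1.7861)/(199.7375−101.9350) = -0.0183. V = [p*·0.0000 + (1−p*)·1.7861]/1.38 = 0.1276. B = V − Δ·S = 2.6432.
(0,0): S=95.0000. Δ = (V_up−V_dn)/(S_up−S_dn) = (0.1276−2.4609)/(137.7500−70.3000) = -0.0346. V = [p*·0.1276 + (1−p*)·2.4609]/1.38 = 0.2592. B = V − Δ·S = 3.5455.
Root portfolio cost Δ·95+B reproduces V0=0.2592.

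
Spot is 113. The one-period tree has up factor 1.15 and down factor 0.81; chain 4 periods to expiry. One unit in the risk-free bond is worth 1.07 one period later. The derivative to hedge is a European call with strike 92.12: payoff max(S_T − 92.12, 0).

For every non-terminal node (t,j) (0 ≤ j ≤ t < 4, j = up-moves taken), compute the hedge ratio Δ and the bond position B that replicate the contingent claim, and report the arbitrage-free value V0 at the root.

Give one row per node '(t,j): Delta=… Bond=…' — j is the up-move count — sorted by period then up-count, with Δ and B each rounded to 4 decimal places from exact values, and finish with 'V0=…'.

Risk-neutral probability p* = (R−d)/(u−d) = (1.07−0.81)/(1.15−0.81) = 0.7647.
At expiry t=4: V(4,0)=0.0000, V(4,1)=0.0000, V(4,2)=5.9292, V(4,3)=47.0857, V(4,4)=105.5177
Node (3,0) S=60.0528: V=(p*·0.0000+(1−p*)·0.0000)/1.07=0.0000; Δ=(0.0000−0.0000)/(69.0608−48.6428)=0.0000; B=V−Δ·S=0.0000
Node (3,1) S=85.2602: V=(p*·5.9292+(1−p*)·0.0000)/1.07=4.2375; Δ=(5.9292−0.0000)/(98.0492−69.0608)=0.2045; B=V−Δ·S=-13.2014
Node (3,2) S=121.0484: V=(p*·47.0857+(1−p*)·5.9292)/1.07=34.9550; Δ=(47.0857−5.9292)/(139.2057−98.0492)=1.0000; B=V−Δ·S=-86.0935
Node (3,3) S=171.8589: V=(p*·105.5177+(1−p*)·47.0857)/1.07=85.7654; Δ=(105.5177−47.0857)/(197.6377−139.2057)=1.0000; B=V−Δ·S=-86.0935
Node (2,0) S=74.1393: V=(p*·4.2375+(1−p*)·0.0000)/1.07=3.0284; Δ=(4.2375−0.0000)/(85.2602−60.0528)=0.1681; B=V−Δ·S=-9.4348
Node (2,1) S=105.2595: V=(p*·34.9550+(1−p*)·4.2375)/1.07=25.9134; Δ=(34.9550−4.2375)/(121.0484−85.2602)=0.8583; B=V−Δ·S=-64.4321
Node (2,2) S=149.4425: V=(p*·85.7654+(1−p*)·34.9550)/1.07=68.9813; Δ=(85.7654−34.9550)/(171.8589−121.0484)=1.0000; B=V−Δ·S=-80.4612
Node (1,0) S=91.5300: V=(p*·25.9134+(1−p*)·3.0284)/1.07=19.1857; Δ=(25.9134−3.0284)/(105.2595−74.1393)=0.7354; B=V−Δ·S=-48.1230
Node (1,1) S=129.9500: V=(p*·68.9813+(1−p*)·25.9134)/1.07=54.9978; Δ=(68.9813−25.9134)/(149.4425−105.2595)=0.9748; B=V−Δ·S=-71.6726
Node (0,0) S=113.0000: V=(p*·54.9978+(1−p*)·19.1857)/1.07=43.5247; Δ=(54.9978−19.1857)/(129.9500−91.5300)=0.9321; B=V−Δ·S=-61.8051
The time-0 hedge costs 43.5247, which is the no-arbitrage price.

(0,0): Delta=0.9321 Bond=-61.8051
(1,0): Delta=0.7354 Bond=-48.1230
(1,1): Delta=0.9748 Bond=-71.6726
(2,0): Delta=0.1681 Bond=-9.4348
(2,1): Delta=0.8583 Bond=-64.4321
(2,2): Delta=1.0000 Bond=-80.4612
(3,0): Delta=0.0000 Bond=0.0000
(3,1): Delta=0.2045 Bond=-13.2014
(3,2): Delta=1.0000 Bond=-86.0935
(3,3): Delta=1.0000 Bond=-86.0935
V0=43.5247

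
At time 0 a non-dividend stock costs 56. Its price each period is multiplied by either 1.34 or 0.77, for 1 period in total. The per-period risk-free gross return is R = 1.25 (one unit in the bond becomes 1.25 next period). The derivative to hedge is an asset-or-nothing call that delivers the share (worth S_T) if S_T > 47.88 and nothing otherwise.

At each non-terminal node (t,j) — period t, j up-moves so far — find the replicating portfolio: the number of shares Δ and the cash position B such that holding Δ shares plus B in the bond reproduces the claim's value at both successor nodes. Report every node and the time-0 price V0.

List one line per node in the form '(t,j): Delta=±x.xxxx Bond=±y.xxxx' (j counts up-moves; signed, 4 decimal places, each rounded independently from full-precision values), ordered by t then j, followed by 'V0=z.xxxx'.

No-arbitrage ⇒ martingale measure with p* = (R−d)/(u−d) = 0.8421.
Terminal values V(1,·): V(1,0)=0.0000, V(1,1)=75.0400
(0,0): S=56.0000. Δ = (V_up−V_dn)/(S_up−S_dn) = (75.0400−0.0000)/(75.0400−43.1200) = 2.3509. V = [p*·75.0400 + (1−p*)·0.0000]/1.25 = 50.5533. B = V − Δ·S = -81.0959.
Each (Δ,B) replicates both successor values, so the strategy is self-financing and V0 is arbitrage-free.

(0,0): Delta=2.3509 Bond=-81.0959
V0=50.5533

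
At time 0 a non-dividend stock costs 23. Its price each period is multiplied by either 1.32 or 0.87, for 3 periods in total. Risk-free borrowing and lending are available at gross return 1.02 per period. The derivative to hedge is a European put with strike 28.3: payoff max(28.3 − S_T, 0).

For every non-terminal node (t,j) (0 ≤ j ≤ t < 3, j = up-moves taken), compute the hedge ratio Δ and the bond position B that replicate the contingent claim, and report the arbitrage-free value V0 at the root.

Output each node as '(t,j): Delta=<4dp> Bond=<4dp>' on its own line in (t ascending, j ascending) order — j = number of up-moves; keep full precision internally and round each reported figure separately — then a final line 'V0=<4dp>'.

The replicating-portfolio and risk-neutral prices coincide; use p* = (1.02−0.87)/(1.32−0.87) = 0.3333 for the latter.
Payoff layer (t=3): V(3,0)=13.1544, V(3,1)=5.3205, V(3,2)=0.0000, V(3,3)=0.0000
  t=2,j=0: stock 17.4087 → up 22.9795 (V=5.3205), down 15.1456 (V=13.1544). Price 10.3364; hedge Δ=-1.0000, bond B=27.7451.
  t=2,j=1: stock 26.4132 → up 34.8654 (V=0.0000), down 22.9795 (V=5.3205). Price 3.4775; hedge Δ=-0.4476, bond B=15.3008.
  t=2,j=2: stock 40.0752 → up 52.8993 (V=0.0000), down 34.8654 (V=0.0000). Price 0.0000; hedge Δ=0.0000, bond B=0.0000.
  t=1,j=0: stock 20.0100 → up 26.4132 (V=3.4775), down 17.4087 (V=10.3364). Price 7.8922; hedge Δ=-0.7617, bond B=23.1343.
  t=1,j=1: stock 30.3600 → up 40.0752 (V=0.0000), down 26.4132 (V=3.4775). Price 2.2729; hedge Δ=-0.2545, bond B=10.0005.
  t=0,j=0: stock 23.0000 → up 30.3600 (V=2.2729), down 20.0100 (V=7.8922). Price 5.9011; hedge Δ=-0.5429, bond B=18.3886.
Root portfolio cost Δ·23+B reproduces V0=5.9011.

(0,0): Delta=-0.5429 Bond=18.3886
(1,0): Delta=-0.7617 Bond=23.1343
(1,1): Delta=-0.2545 Bond=10.0005
(2,0): Delta=-1.0000 Bond=27.7451
(2,1): Delta=-0.4476 Bond=15.3008
(2,2): Delta=0.0000 Bond=0.0000
V0=5.9011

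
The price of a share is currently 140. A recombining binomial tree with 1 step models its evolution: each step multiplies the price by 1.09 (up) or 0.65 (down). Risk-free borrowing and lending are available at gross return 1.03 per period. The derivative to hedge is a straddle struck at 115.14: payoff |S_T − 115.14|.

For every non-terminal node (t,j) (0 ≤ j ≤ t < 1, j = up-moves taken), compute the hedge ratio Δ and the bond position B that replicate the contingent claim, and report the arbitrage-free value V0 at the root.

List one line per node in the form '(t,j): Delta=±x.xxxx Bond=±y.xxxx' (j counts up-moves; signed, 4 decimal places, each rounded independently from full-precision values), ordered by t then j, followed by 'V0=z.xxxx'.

Risk-neutral probability p* = (R−d)/(u−d) = (1.03−0.65)/(1.09−0.65) = 0.8636.
Terminal payoffs: V(1,0)=24.1400, V(1,1)=37.4600
(0,0): S=140.0000. Δ = (V_up−V_dn)/(S_up−S_dn) = (37.4600−24.1400)/(152.6000−91.0000) = 0.2162. V = [p*·37.4600 + (1−p*)·24.1400]/1.03 = 34.6055. B = V − Δ·S = 4.3327.
Check: Δ(0,0)·S0 + B(0,0) = 34.6055 = V0.

(0,0): Delta=0.2162 Bond=4.3327
V0=34.6055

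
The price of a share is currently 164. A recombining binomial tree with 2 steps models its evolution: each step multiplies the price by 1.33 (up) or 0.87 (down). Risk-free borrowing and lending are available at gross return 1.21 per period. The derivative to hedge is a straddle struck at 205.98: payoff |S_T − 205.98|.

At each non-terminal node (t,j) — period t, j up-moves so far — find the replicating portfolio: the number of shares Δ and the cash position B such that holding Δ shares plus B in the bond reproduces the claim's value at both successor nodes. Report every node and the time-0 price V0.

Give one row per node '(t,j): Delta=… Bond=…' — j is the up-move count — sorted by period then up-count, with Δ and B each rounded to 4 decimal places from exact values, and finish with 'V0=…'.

(0,0): Delta=0.3623 Bond=-19.9474
(1,0): Delta=-1.0000 Bond=170.2314
(1,1): Delta=0.6768 Bond=-92.7368
V0=39.4638

Risk-neutral probability p* = (R−d)/(u−d) = (1.21−0.87)/(1.33−0.87) = 0.7391.
Terminal payoffs: V(2,0)=81.8484, V(2,1)=16.2156, V(2,2)=84.1196
(1,0): S=142.6800. Δ = (V_up−V_dn)/(S_up−S_dn) = (16.2156−81.8484)/(189.7644−124.1316) = -1.0000. V = [p*·16.2156 + (1−p*)·81.8484]/1.21 = 27.5514. B = V − Δ·S = 170.2314.
(1,1): S=218.1200. Δ = (V_up−V_dn)/(S_up−S_dn) = (84.1196−16.2156)/(290.0996−189.7644) = 0.6768. V = [p*·84.1196 + (1−p*)·16.2156]/1.21 = 54.8806. B = V − Δ·S = -92.7368.
(0,0): S=164.0000. Δ = (V_up−V_dn)/(S_up−S_dn) = (54.8806−27.5514)/(218.1200−142.6800) = 0.3623. V = [p*·54.8806 + (1−p*)·27.5514]/1.21 = 39.4638. B = V − Δ·S = -19.9474.
Self-financing check: at every node Δ·S+B equals the discounted successor values.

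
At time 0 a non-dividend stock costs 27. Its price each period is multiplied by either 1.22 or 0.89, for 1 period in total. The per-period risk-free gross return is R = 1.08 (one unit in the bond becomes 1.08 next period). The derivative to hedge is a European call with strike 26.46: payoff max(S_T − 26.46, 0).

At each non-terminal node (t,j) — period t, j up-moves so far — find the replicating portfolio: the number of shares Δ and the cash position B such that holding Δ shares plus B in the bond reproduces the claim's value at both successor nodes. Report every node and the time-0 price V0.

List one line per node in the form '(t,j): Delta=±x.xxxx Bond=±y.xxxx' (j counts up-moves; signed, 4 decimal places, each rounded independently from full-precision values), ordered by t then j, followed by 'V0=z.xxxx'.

(0,0): Delta=0.7273 Bond=-16.1818
V0=3.4545

No-arbitrage ⇒ martingale measure with p* = (R−d)/(u−d) = 0.5758.
Terminal payoffs: V(1,0)=0.0000, V(1,1)=6.4800
(0,0): S=27.0000. Δ = (V_up−V_dn)/(S_up−S_dn) = (6.4800−0.0000)/(32.9400−24.0300) = 0.7273. V = [p*·6.4800 + (1−p*)·0.0000]/1.08 = 3.4545. B = V − Δ·S = -16.1818.
Root portfolio cost Δ·27+B reproduces V0=3.4545.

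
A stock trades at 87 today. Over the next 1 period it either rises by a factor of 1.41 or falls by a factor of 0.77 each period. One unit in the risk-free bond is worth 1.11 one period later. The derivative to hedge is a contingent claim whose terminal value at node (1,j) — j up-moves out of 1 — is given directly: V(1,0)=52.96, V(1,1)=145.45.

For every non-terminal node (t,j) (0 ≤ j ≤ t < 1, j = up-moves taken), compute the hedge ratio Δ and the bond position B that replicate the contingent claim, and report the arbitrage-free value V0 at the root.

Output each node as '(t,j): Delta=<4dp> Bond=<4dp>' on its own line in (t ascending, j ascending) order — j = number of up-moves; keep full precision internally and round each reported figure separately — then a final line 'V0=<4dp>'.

(0,0): Delta=1.6611 Bond=-52.5379
V0=91.9778

Since d<R<u, set p* = (R−d)/(u−d) = 0.5313; price each node as the discounted p*-expectation of its children.
Terminal values V(1,·): V(1,0)=52.9600, V(1,1)=145.4500
Node (0,0) S=87.0000: V=(p*·145.4500+(1−p*)·52.9600)/1.11=91.9778; Δ=(145.4500−52.9600)/(122.6700−66.9900)=1.6611; B=V−Δ·S=-52.5379
The time-0 hedge costs 91.9778, which is the no-arbitrage price.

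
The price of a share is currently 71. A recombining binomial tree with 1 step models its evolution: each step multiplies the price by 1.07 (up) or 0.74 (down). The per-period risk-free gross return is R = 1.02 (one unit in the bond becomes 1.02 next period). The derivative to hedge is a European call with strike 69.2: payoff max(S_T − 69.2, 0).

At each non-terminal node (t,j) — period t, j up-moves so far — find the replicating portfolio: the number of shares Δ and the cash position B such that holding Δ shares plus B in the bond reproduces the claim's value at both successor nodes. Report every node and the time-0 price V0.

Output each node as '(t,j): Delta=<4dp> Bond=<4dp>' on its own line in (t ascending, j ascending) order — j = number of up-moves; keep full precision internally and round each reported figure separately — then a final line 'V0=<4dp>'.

(0,0): Delta=0.2889 Bond=-14.8835
V0=5.6316

Under the risk-neutral measure, an up-move has probability p* = (R−d)/(u−d) = 0.8485 and values discount at R = 1.02.
At expiry t=1: V(1,0)=0.0000, V(1,1)=6.7700
Node (0,0) S=71.0000: V=(p*·6.7700+(1−p*)·0.0000)/1.02=5.6316; Δ=(6.7700−0.0000)/(75.9700−52.5400)=0.2889; B=V−Δ·S=-14.8835
The time-0 hedge costs 5.6316, which is the no-arbitrage price.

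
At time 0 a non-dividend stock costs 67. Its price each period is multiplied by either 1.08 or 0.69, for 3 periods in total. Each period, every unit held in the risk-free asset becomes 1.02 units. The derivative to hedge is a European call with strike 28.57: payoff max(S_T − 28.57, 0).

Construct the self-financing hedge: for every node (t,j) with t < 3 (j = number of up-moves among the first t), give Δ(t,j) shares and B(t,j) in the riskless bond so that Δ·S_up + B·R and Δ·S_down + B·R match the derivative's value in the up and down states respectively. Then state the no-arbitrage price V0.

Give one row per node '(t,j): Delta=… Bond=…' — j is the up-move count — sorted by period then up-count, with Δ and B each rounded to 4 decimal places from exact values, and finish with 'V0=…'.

(0,0): Delta=0.9943 Bond=-26.5170
(1,0): Delta=0.9451 Bond=-24.7744
(1,1): Delta=1.0000 Bond=-27.4606
(2,0): Delta=0.4727 Bond=-10.2001
(2,1): Delta=1.0000 Bond=-28.0098
(2,2): Delta=1.0000 Bond=-28.0098
V0=40.1004

No-arbitrage ⇒ martingale measure with p* = (R−d)/(u−d) = 0.8462.
Terminal values V(3,·): V(3,0)=0.0000, V(3,1)=5.8806, V(3,2)=25.3527, V(3,3)=55.8307
(2,0): S=31.8987. Δ = (V_up−V_dn)/(S_up−S_dn) = (5.8806−0.0000)/(34.4506−22.0101) = 0.4727. V = [p*·5.8806 + (1−p*)·0.0000]/1.02 = 4.8783. B = V − Δ·S = -10.2001.
(2,1): S=49.9284. Δ = (V_up−V_dn)/(S_up−S_dn) = (25.3527−5.8806)/(53.9227−34.4506) = 1.0000. V = [p*·25.3527 + (1−p*)·5.8806]/1.02 = 21.9186. B = V − Δ·S = -28.0098.
(2,2): S=78.1488. Δ = (V_up−V_dn)/(S_up−S_dn) = (55.8307−25.3527)/(84.4007−53.9227) = 1.0000. V = [p*·55.8307 + (1−p*)·25.3527]/1.02 = 50.1390. B = V − Δ·S = -28.0098.
(1,0): S=46.2300. Δ = (V_up−V_dn)/(S_up−S_dn) = (21.9186−4.8783)/(49.9284−31.8987) = 0.9451. V = [p*·21.9186 + (1−p*)·4.8783]/1.02 = 18.9186. B = V − Δ·S = -24.7744.
(1,1): S=72.3600. Δ = (V_up−V_dn)/(S_up−S_dn) = (50.1390−21.9186)/(78.1488−49.9284) = 1.0000. V = [p*·50.1390 + (1−p*)·21.9186]/1.02 = 44.8994. B = V − Δ·S = -27.4606.
(0,0): S=67.0000. Δ = (V_up−V_dn)/(S_up−S_dn) = (44.8994−18.9186)/(72.3600−46.2300) = 0.9943. V = [p*·44.8994 + (1−p*)·18.9186]/1.02 = 40.1004. B = V − Δ·S = -26.5170.
Root portfolio cost Δ·67+B reproduces V0=40.1004.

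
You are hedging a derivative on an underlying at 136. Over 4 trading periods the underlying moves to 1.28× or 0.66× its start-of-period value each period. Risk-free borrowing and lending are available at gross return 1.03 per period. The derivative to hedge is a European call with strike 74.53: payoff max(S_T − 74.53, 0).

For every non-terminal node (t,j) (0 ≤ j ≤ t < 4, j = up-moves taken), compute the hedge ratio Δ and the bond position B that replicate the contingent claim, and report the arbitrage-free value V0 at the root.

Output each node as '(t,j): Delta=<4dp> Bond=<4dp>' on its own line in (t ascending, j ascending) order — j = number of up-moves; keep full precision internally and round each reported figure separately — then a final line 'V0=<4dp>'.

(0,0): Delta=0.9054 Bond=-48.8051
(1,0): Delta=0.7337 Bond=-34.8544
(1,1): Delta=0.9652 Bond=-60.6847
(2,0): Delta=0.3554 Bond=-13.4920
(2,1): Delta=0.8654 Bond=-51.0406
(2,2): Delta=1.0000 Bond=-70.2517
(3,0): Delta=0.0000 Bond=0.0000
(3,1): Delta=0.4792 Bond=-23.2865
(3,2): Delta=1.0000 Bond=-72.3592
(3,3): Delta=1.0000 Bond=-72.3592
V0=74.3298

Under the risk-neutral measure, an up-move has probability p* = (R−d)/(u−d) = 0.5968 and values discount at R = 1.03.
Payoff layer (t=4): V(4,0)=0.0000, V(4,1)=0.0000, V(4,2)=22.5314, V(4,3)=113.7104, V(4,4)=290.5422
(3,0): S=39.0995. Δ = (V_up−V_dn)/(S_up−S_dn) = (0.0000−0.0000)/(50.0473−25.8056) = 0.0000. V = [p*·0.0000 + (1−p*)·0.0000]/1.03 = 0.0000. B = V − Δ·S = 0.0000.
(3,1): S=75.8292. Δ = (V_up−V_dn)/(S_up−S_dn) = (22.5314−0.0000)/(97.0614−50.0473) = 0.4792. V = [p*·22.5314 + (1−p*)·0.0000]/1.03 = 13.0545. B = V − Δ·S = -23.2865.
(3,2): S=147.0628. Δ = (V_up−V_dn)/(S_up−S_dn) = (113.7104−22.5314)/(188.2404−97.0614) = 1.0000. V = [p*·113.7104 + (1−p*)·22.5314]/1.03 = 74.7036. B = V − Δ·S = -72.3592.
(3,3): S=285.2127. Δ = (V_up−V_dn)/(S_up−S_dn) = (290.5422−113.7104)/(365.0722−188.2404) = 1.0000. V = [p*·290.5422 + (1−p*)·113.7104]/1.03 = 212.8534. B = V − Δ·S = -72.3592.
(2,0): S=59.2416. Δ = (V_up−V_dn)/(S_up−S_dn) = (13.0545−0.0000)/(75.8292−39.0995) = 0.3554. V = [p*·13.0545 + (1−p*)·0.0000]/1.03 = 7.5637. B = V − Δ·S = -13.4920.
(2,1): S=114.8928. Δ = (V_up−V_dn)/(S_up−S_dn) = (74.7036−13.0545)/(147.0628−75.8292) = 0.8654. V = [p*·74.7036 + (1−p*)·13.0545]/1.03 = 48.3933. B = V − Δ·S = -51.0406.
(2,2): S=222.8224. Δ = (V_up−V_dn)/(S_up−S_dn) = (212.8534−74.7036)/(285.2127−147.0628) = 1.0000. V = [p*·212.8534 + (1−p*)·74.7036]/1.03 = 152.5707. B = V − Δ·S = -70.2517.
(1,0): S=89.7600. Δ = (V_up−V_dn)/(S_up−S_dn) = (48.3933−7.5637)/(114.8928−59.2416) = 0.7337. V = [p*·48.3933 + (1−p*)·7.5637]/1.03 = 30.9998. B = V − Δ·S = -34.8544.
(1,1): S=174.0800. Δ = (V_up−V_dn)/(S_up−S_dn) = (152.5707−48.3933)/(222.8224−114.8928) = 0.9652. V = [p*·152.5707 + (1−p*)·48.3933]/1.03 = 107.3434. B = V − Δ·S = -60.6847.
(0,0): S=136.0000. Δ = (V_up−V_dn)/(S_up−S_dn) = (107.3434−30.9998)/(174.0800−89.7600) = 0.9054. V = [p*·107.3434 + (1−p*)·30.9998]/1.03 = 74.3298. B = V − Δ·S = -48.8051.
The time-0 hedge costs 74.3298, which is the no-arbitrage price.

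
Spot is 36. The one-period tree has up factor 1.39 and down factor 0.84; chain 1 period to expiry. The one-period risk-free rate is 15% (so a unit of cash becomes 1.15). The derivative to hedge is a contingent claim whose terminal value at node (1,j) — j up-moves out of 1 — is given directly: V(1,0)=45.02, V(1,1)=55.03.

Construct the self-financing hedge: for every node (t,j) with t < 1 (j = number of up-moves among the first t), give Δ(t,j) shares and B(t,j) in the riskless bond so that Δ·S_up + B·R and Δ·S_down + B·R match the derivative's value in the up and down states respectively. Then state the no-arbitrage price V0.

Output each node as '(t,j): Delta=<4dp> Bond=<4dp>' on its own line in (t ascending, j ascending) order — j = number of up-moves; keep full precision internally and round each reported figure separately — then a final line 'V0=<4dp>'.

Risk-neutral probability p* = (R−d)/(u−d) = (1.15−0.84)/(1.39−0.84) = 0.5636.
At expiry t=1: V(1,0)=45.0200, V(1,1)=55.0300
  t=0,j=0: stock 36.0000 → up 50.0400 (V=55.0300), down 30.2400 (V=45.0200). Price 44.0539; hedge Δ=0.5056, bond B=25.8539.
Self-financing check: at every node Δ·S+B equals the discounted successor values.

(0,0): Delta=0.5056 Bond=25.8539
V0=44.0539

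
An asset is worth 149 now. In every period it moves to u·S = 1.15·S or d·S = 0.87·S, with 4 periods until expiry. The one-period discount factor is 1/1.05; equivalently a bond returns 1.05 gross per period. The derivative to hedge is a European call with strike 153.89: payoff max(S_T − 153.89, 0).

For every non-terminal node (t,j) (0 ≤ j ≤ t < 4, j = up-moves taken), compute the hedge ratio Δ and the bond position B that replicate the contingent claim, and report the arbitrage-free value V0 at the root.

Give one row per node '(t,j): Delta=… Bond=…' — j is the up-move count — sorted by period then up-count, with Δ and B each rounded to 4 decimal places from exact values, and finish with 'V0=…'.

Since d<R<u, set p* = (R−d)/(u−d) = 0.6429; price each node as the discounted p*-expectation of its children.
Terminal values V(4,·): V(4,0)=0.0000, V(4,1)=0.0000, V(4,2)=0.0000, V(4,3)=43.2610, V(4,4)=106.7119
(3,0): S=98.1169. Δ = (V_up−V_dn)/(S_up−S_dn) = (0.0000−0.0000)/(112.8345−85.3617) = 0.0000. V = [p*·0.0000 + (1−p*)·0.0000]/1.05 = 0.0000. B = V − Δ·S = 0.0000.
(3,1): S=129.6948. Δ = (V_up−V_dn)/(S_up−S_dn) = (0.0000−0.0000)/(149.1490−112.8345) = 0.0000. V = [p*·0.0000 + (1−p*)·0.0000]/1.05 = 0.0000. B = V − Δ·S = 0.0000.
(3,2): S=171.4357. Δ = (V_up−V_dn)/(S_up−S_dn) = (43.2610−0.0000)/(197.1510−149.1490) = 0.9012. V = [p*·43.2610 + (1−p*)·0.0000]/1.05 = 26.4863. B = V − Δ·S = -128.0173.
(3,3): S=226.6104. Δ = (V_up−V_dn)/(S_up−S_dn) = (106.7119−43.2610)/(260.6019−197.1510) = 1.0000. V = [p*·106.7119 + (1−p*)·43.2610]/1.05 = 80.0485. B = V − Δ·S = -146.5619.
(2,0): S=112.7781. Δ = (V_up−V_dn)/(S_up−S_dn) = (0.0000−0.0000)/(129.6948−98.1169) = 0.0000. V = [p*·0.0000 + (1−p*)·0.0000]/1.05 = 0.0000. B = V − Δ·S = 0.0000.
(2,1): S=149.0745. Δ = (V_up−V_dn)/(S_up−S_dn) = (26.4863−0.0000)/(171.4357−129.6948) = 0.6345. V = [p*·26.4863 + (1−p*)·0.0000]/1.05 = 16.2161. B = V − Δ·S = -78.3780.
(2,2): S=197.0525. Δ = (V_up−V_dn)/(S_up−S_dn) = (80.0485−26.4863)/(226.6104−171.4357) = 0.9708. V = [p*·80.0485 + (1−p*)·26.4863]/1.05 = 58.0182. B = V − Δ·S = -133.2751.
(1,0): S=129.6300. Δ = (V_up−V_dn)/(S_up−S_dn) = (16.2161−0.0000)/(149.0745−112.7781) = 0.4468. V = [p*·16.2161 + (1−p*)·0.0000]/1.05 = 9.9282. B = V − Δ·S = -47.9865.
(1,1): S=171.3500. Δ = (V_up−V_dn)/(S_up−S_dn) = (58.0182−16.2161)/(197.0525−149.0745) = 0.8713. V = [p*·58.0182 + (1−p*)·16.2161]/1.05 = 41.0371. B = V − Δ·S = -108.2562.
(0,0): S=149.0000. Δ = (V_up−V_dn)/(S_up−S_dn) = (41.0371−9.9282)/(171.3500−129.6300) = 0.7457. V = [p*·41.0371 + (1−p*)·9.9282]/1.05 = 28.5017. B = V − Δ·S = -82.6012.
Self-financing check: at every node Δ·S+B equals the discounted successor values.

(0,0): Delta=0.7457 Bond=-82.6012
(1,0): Delta=0.4468 Bond=-47.9865
(1,1): Delta=0.8713 Bond=-108.2562
(2,0): Delta=0.0000 Bond=0.0000
(2,1): Delta=0.6345 Bond=-78.3780
(2,2): Delta=0.9708 Bond=-133.2751
(3,0): Delta=0.0000 Bond=0.0000
(3,1): Delta=0.0000 Bond=0.0000
(3,2): Delta=0.9012 Bond=-128.0173
(3,3): Delta=1.0000 Bond=-146.5619
V0=28.5017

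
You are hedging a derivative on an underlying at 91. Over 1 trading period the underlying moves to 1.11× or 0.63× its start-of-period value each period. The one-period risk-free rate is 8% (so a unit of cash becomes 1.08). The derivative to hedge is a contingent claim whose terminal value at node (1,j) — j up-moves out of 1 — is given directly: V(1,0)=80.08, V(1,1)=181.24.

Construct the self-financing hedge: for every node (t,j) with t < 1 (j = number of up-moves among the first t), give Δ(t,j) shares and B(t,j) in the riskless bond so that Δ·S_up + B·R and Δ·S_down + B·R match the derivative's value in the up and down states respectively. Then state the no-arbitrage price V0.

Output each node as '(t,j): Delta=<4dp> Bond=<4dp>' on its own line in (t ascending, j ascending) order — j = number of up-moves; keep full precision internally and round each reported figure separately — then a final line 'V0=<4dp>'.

(0,0): Delta=2.3159 Bond=-48.7894
V0=161.9606

Risk-neutral probability p* = (R−d)/(u−d) = (1.08−0.63)/(1.11−0.63) = 0.9375.
Terminal values V(1,·): V(1,0)=80.0800, V(1,1)=181.2400
Node (0,0) S=91.0000: V=(p*·181.2400+(1−p*)·80.0800)/1.08=161.9606; Δ=(181.2400−80.0800)/(101.0100−57.3300)=2.3159; B=V−Δ·S=-48.7894
Self-financing check: at every node Δ·S+B equals the discounted successor values.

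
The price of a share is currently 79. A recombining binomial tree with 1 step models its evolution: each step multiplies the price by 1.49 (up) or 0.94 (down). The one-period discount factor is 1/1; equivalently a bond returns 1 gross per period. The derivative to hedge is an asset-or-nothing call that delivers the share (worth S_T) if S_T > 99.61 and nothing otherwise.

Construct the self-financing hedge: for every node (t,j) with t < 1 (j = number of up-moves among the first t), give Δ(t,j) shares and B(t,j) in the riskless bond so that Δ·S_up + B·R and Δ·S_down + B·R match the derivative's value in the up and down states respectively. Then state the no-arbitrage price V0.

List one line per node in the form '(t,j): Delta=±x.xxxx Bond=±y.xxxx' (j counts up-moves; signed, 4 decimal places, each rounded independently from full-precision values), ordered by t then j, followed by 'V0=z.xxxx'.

(0,0): Delta=2.7091 Bond=-201.1771
V0=12.8411

No-arbitrage ⇒ martingale measure with p* = (R−d)/(u−d) = 0.1091.
Terminal values V(1,·): V(1,0)=0.0000, V(1,1)=117.7100
(0,0): S=79.0000. Δ = (V_up−V_dn)/(S_up−S_dn) = (117.7100−0.0000)/(117.7100−74.2600) = 2.7091. V = [p*·117.7100 + (1−p*)·0.0000]/1 = 12.8411. B = V − Δ·S = -201.1771.
Self-financing check: at every node Δ·S+B equals the discounted successor values.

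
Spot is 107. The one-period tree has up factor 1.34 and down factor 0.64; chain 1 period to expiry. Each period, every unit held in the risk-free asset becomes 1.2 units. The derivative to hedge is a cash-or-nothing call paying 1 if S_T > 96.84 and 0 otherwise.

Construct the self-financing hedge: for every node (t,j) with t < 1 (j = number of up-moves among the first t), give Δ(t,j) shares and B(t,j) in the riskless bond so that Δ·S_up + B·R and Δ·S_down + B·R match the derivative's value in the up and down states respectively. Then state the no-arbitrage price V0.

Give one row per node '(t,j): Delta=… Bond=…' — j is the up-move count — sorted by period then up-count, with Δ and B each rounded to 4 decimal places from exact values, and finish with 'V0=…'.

Risk-neutral probability p* = (R−d)/(u−d) = (1.2−0.64)/(1.34−0.64) = 0.8000.
Payoff layer (t=1): V(1,0)=0.0000, V(1,1)=1.0000
(0,0): S=107.0000. Δ = (V_up−V_dn)/(S_up−S_dn) = (1.0000−0.0000)/(143.3800−68.4800) = 0.0134. V = [p*·1.0000 + (1−p*)·0.0000]/1.2 = 0.6667. B = V − Δ·S = -0.7619.
Check: Δ(0,0)·S0 + B(0,0) = 0.6667 = V0.

(0,0): Delta=0.0134 Bond=-0.7619
V0=0.6667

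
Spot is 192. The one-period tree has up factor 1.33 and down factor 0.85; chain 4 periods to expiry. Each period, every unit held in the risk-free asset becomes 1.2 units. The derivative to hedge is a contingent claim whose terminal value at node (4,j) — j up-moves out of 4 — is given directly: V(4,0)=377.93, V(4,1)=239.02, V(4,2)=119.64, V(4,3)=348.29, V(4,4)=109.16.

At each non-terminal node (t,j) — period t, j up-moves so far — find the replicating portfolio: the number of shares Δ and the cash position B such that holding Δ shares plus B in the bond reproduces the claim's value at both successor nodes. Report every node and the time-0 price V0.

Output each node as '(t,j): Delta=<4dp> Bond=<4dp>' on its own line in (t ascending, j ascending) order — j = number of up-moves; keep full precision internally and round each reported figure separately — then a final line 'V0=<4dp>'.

(0,0): Delta=-0.0995 Bond=125.6909
(1,0): Delta=0.5694 Bond=41.6650
(1,1): Delta=-0.2583 Bond=191.3758
(2,0): Delta=-1.5603 Bond=345.4237
(2,1): Delta=1.0749 Bond=-59.7316
(2,2): Delta=-0.5748 Bond=337.1359
(3,0): Delta=-2.4543 Bond=519.9304
(3,1): Delta=-1.3480 Bond=375.3517
(3,2): Delta=1.6501 Bond=-237.7175
(3,3): Delta=-1.1029 Bond=643.1245
V0=106.5855

No-arbitrage ⇒ martingale measure with p* = (R−d)/(u−d) = 0.7292.
Terminal values V(4,·): V(4,0)=377.9300, V(4,1)=239.0200, V(4,2)=119.6400, V(4,3)=348.2900, V(4,4)=109.1600
Node (3,0) S=117.9120: V=(p*·239.0200+(1−p*)·377.9300)/1.2=230.5345; Δ=(239.0200−377.9300)/(156.8230−100.2252)=-2.4543; B=V−Δ·S=519.9304
Node (3,1) S=184.4976: V=(p*·119.6400+(1−p*)·239.0200)/1.2=126.6434; Δ=(119.6400−239.0200)/(245.3818−156.8230)=-1.3480; B=V−Δ·S=375.3517
Node (3,2) S=288.6845: V=(p*·348.2900+(1−p*)·119.6400)/1.2=238.6366; Δ=(348.2900−119.6400)/(383.9504−245.3818)=1.6501; B=V−Δ·S=-237.7175
Node (3,3) S=451.7063: V=(p*·109.1600+(1−p*)·348.2900)/1.2=144.9370; Δ=(109.1600−348.2900)/(600.7694−383.9504)=-1.1029; B=V−Δ·S=643.1245
Node (2,0) S=138.7200: V=(p*·126.6434+(1−p*)·230.5345)/1.2=128.9838; Δ=(126.6434−230.5345)/(184.4976−117.9120)=-1.5603; B=V−Δ·S=345.4237
Node (2,1) S=217.0560: V=(p*·238.6366+(1−p*)·126.6434)/1.2=173.5876; Δ=(238.6366−126.6434)/(288.6845−184.4976)=1.0749; B=V−Δ·S=-59.7316
Node (2,2) S=339.6288: V=(p*·144.9370+(1−p*)·238.6366)/1.2=141.9283; Δ=(144.9370−238.6366)/(451.7063−288.6845)=-0.5748; B=V−Δ·S=337.1359
Node (1,0) S=163.2000: V=(p*·173.5876+(1−p*)·128.9838)/1.2=134.5895; Δ=(173.5876−128.9838)/(217.0560−138.7200)=0.5694; B=V−Δ·S=41.6650
Node (1,1) S=255.3600: V=(p*·141.9283+(1−p*)·173.5876)/1.2=125.4189; Δ=(141.9283−173.5876)/(339.6288−217.0560)=-0.2583; B=V−Δ·S=191.3758
Node (0,0) S=192.0000: V=(p*·125.4189+(1−p*)·134.5895)/1.2=106.5855; Δ=(125.4189−134.5895)/(255.3600−163.2000)=-0.0995; B=V−Δ·S=125.6909
The time-0 hedge costs 106.5855, which is the no-arbitrage price.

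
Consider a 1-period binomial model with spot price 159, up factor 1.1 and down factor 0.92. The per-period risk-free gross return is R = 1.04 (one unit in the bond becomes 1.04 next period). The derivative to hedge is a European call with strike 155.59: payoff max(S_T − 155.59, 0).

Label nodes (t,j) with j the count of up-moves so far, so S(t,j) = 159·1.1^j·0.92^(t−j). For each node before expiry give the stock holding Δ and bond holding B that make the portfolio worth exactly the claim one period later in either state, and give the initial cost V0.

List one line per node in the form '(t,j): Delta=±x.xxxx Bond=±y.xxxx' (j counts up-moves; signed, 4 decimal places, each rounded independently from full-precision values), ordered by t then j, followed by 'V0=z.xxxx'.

(0,0): Delta=0.6747 Bond=-94.8996
V0=12.3782

Under the risk-neutral measure, an up-move has probability p* = (R−d)/(u−d) = 0.6667 and values discount at R = 1.04.
Payoff layer (t=1): V(1,0)=0.0000, V(1,1)=19.3100
(0,0): S=159.0000. Δ = (V_up−V_dn)/(S_up−S_dn) = (19.3100−0.0000)/(174.9000−146.2800) = 0.6747. V = [p*·19.3100 + (1−p*)·0.0000]/1.04 = 12.3782. B = V − Δ·S = -94.8996.
Self-financing check: at every node Δ·S+B equals the discounted successor values.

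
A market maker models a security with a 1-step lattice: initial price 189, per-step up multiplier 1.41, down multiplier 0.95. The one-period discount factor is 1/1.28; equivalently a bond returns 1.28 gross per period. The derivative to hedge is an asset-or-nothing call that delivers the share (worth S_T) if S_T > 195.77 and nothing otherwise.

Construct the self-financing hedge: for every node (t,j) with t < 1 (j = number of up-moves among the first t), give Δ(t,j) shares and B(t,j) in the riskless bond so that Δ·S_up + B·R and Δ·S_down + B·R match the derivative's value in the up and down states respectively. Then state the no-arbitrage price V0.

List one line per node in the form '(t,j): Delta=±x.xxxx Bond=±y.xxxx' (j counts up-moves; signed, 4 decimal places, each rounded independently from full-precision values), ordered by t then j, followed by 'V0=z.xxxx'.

The replicating-portfolio and risk-neutral prices coincide; use p* = (1.28−0.95)/(1.41−0.95) = 0.7174 for the latter.
Terminal payoffs: V(1,0)=0.0000, V(1,1)=266.4900
  t=0,j=0: stock 189.0000 → up 266.4900 (V=266.4900), down 179.5500 (V=0.0000). Price 149.3575; hedge Δ=3.0652, bond B=-429.9686.
Each (Δ,B) replicates both successor values, so the strategy is self-financing and V0 is arbitrage-free.

(0,0): Delta=3.0652 Bond=-429.9686
V0=149.3575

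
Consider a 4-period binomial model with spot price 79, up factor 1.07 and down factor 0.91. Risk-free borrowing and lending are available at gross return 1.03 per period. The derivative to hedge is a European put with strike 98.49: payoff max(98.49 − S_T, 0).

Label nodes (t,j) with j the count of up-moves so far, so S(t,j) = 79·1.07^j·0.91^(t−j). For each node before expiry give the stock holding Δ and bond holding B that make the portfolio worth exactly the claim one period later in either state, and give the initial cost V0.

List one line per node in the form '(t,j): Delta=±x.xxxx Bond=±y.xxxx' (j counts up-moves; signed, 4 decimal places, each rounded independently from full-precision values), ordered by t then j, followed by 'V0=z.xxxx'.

(0,0): Delta=-0.8454 Bond=76.7138
(1,0): Delta=-1.0000 Bond=90.1323
(1,1): Delta=-0.8015 Bond=75.3095
(2,0): Delta=-1.0000 Bond=92.8363
(2,1): Delta=-1.0000 Bond=92.8363
(2,2): Delta=-0.7453 Bond=72.4796
(3,0): Delta=-1.0000 Bond=95.6214
(3,1): Delta=-1.0000 Bond=95.6214
(3,2): Delta=-1.0000 Bond=95.6214
(3,3): Delta=-0.6730 Bond=67.6649
V0=9.9304

No-arbitrage ⇒ martingale measure with p* = (R−d)/(u−d) = 0.7500.
At expiry t=4: V(4,0)=44.3158, V(4,1)=34.7906, V(4,2)=23.5908, V(4,3)=10.4217, V(4,4)=0.0000
(3,0): S=59.5321. Δ = (V_up−V_dn)/(S_up−S_dn) = (34.7906−44.3158)/(63.6994−54.1742) = -1.0000. V = [p*·34.7906 + (1−p*)·44.3158]/1.03 = 36.0893. B = V − Δ·S = 95.6214.
(3,1): S=69.9993. Δ = (V_up−V_dn)/(S_up−S_dn) = (23.5908−34.7906)/(74.8992−63.6994) = -1.0000. V = [p*·23.5908 + (1−p*)·34.7906]/1.03 = 25.6221. B = V − Δ·S = 95.6214.
(3,2): S=82.3069. Δ = (V_up−V_dn)/(S_up−S_dn) = (10.4217−23.5908)/(88.0683−74.8992) = -1.0000. V = [p*·10.4217 + (1−p*)·23.5908]/1.03 = 13.3145. B = V − Δ·S = 95.6214.
(3,3): S=96.7784. Δ = (V_up−V_dn)/(S_up−S_dn) = (0.0000−10.4217)/(103.5529−88.0683) = -0.6730. V = [p*·0.0000 + (1−p*)·10.4217]/1.03 = 2.5295. B = V − Δ·S = 67.6649.
(2,0): S=65.4199. Δ = (V_up−V_dn)/(S_up−S_dn) = (25.6221−36.0893)/(69.9993−59.5321) = -1.0000. V = [p*·25.6221 + (1−p*)·36.0893]/1.03 = 27.4164. B = V − Δ·S = 92.8363.
(2,1): S=76.9223. Δ = (V_up−V_dn)/(S_up−S_dn) = (13.3145−25.6221)/(82.3069−69.9993) = -1.0000. V = [p*·13.3145 + (1−p*)·25.6221]/1.03 = 15.9140. B = V − Δ·S = 92.8363.
(2,2): S=90.4471. Δ = (V_up−V_dn)/(S_up−S_dn) = (2.5295−13.3145)/(96.7784−82.3069) = -0.7453. V = [p*·2.5295 + (1−p*)·13.3145]/1.03 = 5.0736. B = V − Δ·S = 72.4796.
(1,0): S=71.8900. Δ = (V_up−V_dn)/(S_up−S_dn) = (15.9140−27.4164)/(76.9223−65.4199) = -1.0000. V = [p*·15.9140 + (1−p*)·27.4164]/1.03 = 18.2423. B = V − Δ·S = 90.1323.
(1,1): S=84.5300. Δ = (V_up−V_dn)/(S_up−S_dn) = (5.0736−15.9140)/(90.4471−76.9223) = -0.8015. V = [p*·5.0736 + (1−p*)·15.9140]/1.03 = 7.5570. B = V − Δ·S = 75.3095.
(0,0): S=79.0000. Δ = (V_up−V_dn)/(S_up−S_dn) = (7.5570−18.2423)/(84.5300−71.8900) = -0.8454. V = [p*·7.5570 + (1−p*)·18.2423]/1.03 = 9.9304. B = V − Δ·S = 76.7138.
Root portfolio cost Δ·79+B reproduces V0=9.9304.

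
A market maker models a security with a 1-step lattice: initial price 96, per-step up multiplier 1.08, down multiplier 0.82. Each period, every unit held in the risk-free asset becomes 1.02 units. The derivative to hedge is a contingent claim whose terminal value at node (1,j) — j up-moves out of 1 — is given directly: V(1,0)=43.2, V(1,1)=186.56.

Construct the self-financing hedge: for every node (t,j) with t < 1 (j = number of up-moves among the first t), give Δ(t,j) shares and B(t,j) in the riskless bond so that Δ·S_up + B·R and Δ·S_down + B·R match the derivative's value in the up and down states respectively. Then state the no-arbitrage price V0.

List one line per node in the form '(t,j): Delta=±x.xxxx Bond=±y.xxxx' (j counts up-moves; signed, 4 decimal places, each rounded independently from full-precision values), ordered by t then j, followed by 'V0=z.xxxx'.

(0,0): Delta=5.7436 Bond=-400.9170
V0=150.4676

Since d<R<u, set p* = (R−d)/(u−d) = 0.7692; price each node as the discounted p*-expectation of its children.
At expiry t=1: V(1,0)=43.2000, V(1,1)=186.5600
(0,0): S=96.0000. Δ = (V_up−V_dn)/(S_up−S_dn) = (186.5600−43.2000)/(103.6800−78.7200) = 5.7436. V = [p*·186.5600 + (1−p*)·43.2000]/1.02 = 150.4676. B = V − Δ·S = -400.9170.
Self-financing check: at every node Δ·S+B equals the discounted successor values.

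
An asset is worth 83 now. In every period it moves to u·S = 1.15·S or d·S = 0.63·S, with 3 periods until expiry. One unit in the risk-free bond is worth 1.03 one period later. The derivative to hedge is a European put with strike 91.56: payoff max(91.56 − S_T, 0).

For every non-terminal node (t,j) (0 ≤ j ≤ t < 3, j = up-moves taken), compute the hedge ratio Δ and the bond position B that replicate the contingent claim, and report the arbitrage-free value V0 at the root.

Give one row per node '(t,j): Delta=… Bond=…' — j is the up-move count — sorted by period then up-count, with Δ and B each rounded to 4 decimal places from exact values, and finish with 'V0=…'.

Risk-neutral probability p* = (R−d)/(u−d) = (1.03−0.63)/(1.15−0.63) = 0.7692.
Terminal payoffs: V(3,0)=70.8061, V(3,1)=53.6759, V(3,2)=22.4065, V(3,3)=0.0000
Node (2,0) S=32.9427: V=(p*·53.6759+(1−p*)·70.8061)/1.03=55.9505; Δ=(53.6759−70.8061)/(37.8841−20.7539)=-1.0000; B=V−Δ·S=88.8932
Node (2,1) S=60.1335: V=(p*·22.4065+(1−p*)·53.6759)/1.03=28.7597; Δ=(22.4065−53.6759)/(69.1535−37.8841)=-1.0000; B=V−Δ·S=88.8932
Node (2,2) S=109.7675: V=(p*·0.0000+(1−p*)·22.4065)/1.03=5.0201; Δ=(0.0000−22.4065)/(126.2326−69.1535)=-0.3926; B=V−Δ·S=48.1095
Node (1,0) S=52.2900: V=(p*·28.7597+(1−p*)·55.9505)/1.03=34.0141; Δ=(28.7597−55.9505)/(60.1335−32.9427)=-1.0000; B=V−Δ·S=86.3041
Node (1,1) S=95.4500: V=(p*·5.0201+(1−p*)·28.7597)/1.03=10.1927; Δ=(5.0201−28.7597)/(109.7675−60.1335)=-0.4783; B=V−Δ·S=55.8457
Node (0,0) S=83.0000: V=(p*·10.1927+(1−p*)·34.0141)/1.03=15.2330; Δ=(10.1927−34.0141)/(95.4500−52.2900)=-0.5519; B=V−Δ·S=61.0433
Each (Δ,B) replicates both successor values, so the strategy is self-financing and V0 is arbitrage-free.

(0,0): Delta=-0.5519 Bond=61.0433
(1,0): Delta=-1.0000 Bond=86.3041
(1,1): Delta=-0.4783 Bond=55.8457
(2,0): Delta=-1.0000 Bond=88.8932
(2,1): Delta=-1.0000 Bond=88.8932
(2,2): Delta=-0.3926 Bond=48.1095
V0=15.2330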